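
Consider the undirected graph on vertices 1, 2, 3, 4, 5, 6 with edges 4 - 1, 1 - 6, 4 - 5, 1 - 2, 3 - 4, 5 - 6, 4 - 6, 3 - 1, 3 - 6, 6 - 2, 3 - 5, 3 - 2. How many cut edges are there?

The edges on the cycle 4-5-6-4 are not bridges since each lies on that cycle.
Every edge lies on some cycle, so there are no bridges.

0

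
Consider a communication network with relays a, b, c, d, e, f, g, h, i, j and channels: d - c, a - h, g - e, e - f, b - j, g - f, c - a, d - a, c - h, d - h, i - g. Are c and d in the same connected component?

Yes

From c we can reach a, c, d, h, which includes d.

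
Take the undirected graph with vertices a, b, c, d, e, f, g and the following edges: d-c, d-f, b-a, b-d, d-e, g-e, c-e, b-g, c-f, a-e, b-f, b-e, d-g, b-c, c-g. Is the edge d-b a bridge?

After removing d-b, the path d-e-b still connects them, so the edge is not a bridge.

No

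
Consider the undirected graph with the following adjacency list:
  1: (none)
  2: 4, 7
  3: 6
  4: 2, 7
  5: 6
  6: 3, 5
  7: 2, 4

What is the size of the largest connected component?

1 is isolated — a component by itself.
Starting from 2 we can reach 2, 4, 7. That is one component of size 3.
Starting from 3 we can reach 3, 5, 6. That is one component of size 3.
The largest has 3 vertices.

3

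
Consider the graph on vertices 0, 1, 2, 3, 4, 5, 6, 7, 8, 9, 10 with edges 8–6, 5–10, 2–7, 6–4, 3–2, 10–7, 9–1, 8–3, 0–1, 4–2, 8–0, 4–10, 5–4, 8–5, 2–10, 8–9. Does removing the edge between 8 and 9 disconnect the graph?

No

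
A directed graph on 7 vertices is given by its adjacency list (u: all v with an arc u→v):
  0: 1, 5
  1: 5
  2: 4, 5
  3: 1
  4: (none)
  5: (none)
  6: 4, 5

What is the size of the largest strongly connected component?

1

{5} is an SCC by itself.
{0} is an SCC by itself.
{6} is an SCC by itself.
{2} is an SCC by itself.
{3} is an SCC by itself.
(and 2 more singleton SCCs)
The largest has 1 vertex.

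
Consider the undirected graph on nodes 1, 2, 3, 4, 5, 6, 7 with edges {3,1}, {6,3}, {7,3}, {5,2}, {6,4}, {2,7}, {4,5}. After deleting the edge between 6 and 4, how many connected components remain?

1

6 and 4 are still connected via 6-3-7-2-5-4, so the component count stays at 1.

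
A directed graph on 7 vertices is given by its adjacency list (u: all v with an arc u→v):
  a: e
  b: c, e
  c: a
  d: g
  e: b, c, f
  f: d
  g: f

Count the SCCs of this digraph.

2

{a, b, c, e} are all mutually reachable — one SCC of size 4.
{d, f, g} are all mutually reachable — one SCC of size 3.
That gives 2 strongly connected components.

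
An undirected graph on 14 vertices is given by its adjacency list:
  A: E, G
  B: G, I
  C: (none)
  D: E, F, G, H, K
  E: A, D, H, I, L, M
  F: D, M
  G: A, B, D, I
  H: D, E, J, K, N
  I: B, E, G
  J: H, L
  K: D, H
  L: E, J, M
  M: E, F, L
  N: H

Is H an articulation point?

Deleting H raises the number of components from 2 to 3, so H is a cut vertex.

Yes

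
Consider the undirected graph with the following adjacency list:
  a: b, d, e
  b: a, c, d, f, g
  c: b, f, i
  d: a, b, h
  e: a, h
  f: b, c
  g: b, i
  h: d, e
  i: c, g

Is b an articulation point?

Deleting b raises the number of components from 1 to 2, so b is a cut vertex.

Yes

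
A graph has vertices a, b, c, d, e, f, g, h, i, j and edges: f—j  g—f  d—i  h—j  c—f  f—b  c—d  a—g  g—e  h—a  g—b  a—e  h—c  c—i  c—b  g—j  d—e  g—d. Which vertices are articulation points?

none

Removing a, for instance, still leaves 1 component. No single vertex removal increases the component count — the graph has no articulation points.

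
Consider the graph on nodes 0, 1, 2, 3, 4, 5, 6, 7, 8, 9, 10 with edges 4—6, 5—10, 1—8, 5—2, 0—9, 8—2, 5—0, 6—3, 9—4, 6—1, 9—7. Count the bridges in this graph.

The edges on the cycle 5-0-9-4-6-1-8-2-5 are not bridges since each lies on that cycle.
But removing 7—9 disconnects 7 from 9; removing 3—6 disconnects 3 from 6; removing 5—10 disconnects 5 from 10 — these are bridges.
That makes 3 bridges.

3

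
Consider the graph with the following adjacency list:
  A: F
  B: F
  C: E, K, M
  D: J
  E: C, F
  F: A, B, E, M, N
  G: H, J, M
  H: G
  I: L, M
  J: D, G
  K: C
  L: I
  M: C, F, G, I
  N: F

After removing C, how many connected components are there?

With C gone, the remaining components are: {K}; {A, B, D, E, F, G, H, I, J, L, M, N}.
That is 2 components.

2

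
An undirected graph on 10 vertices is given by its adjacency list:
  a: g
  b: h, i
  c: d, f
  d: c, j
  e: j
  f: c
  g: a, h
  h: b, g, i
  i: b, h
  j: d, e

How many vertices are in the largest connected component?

5

Starting from a we can reach a, b, g, h, i. That is one component of size 5.
Starting from c we can reach c, d, e, f, j. That is one component of size 5.
The largest has 5 vertices.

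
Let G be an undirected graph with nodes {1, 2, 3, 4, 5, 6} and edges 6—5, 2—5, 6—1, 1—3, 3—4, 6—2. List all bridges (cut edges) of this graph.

1-3, 1-6, 3-4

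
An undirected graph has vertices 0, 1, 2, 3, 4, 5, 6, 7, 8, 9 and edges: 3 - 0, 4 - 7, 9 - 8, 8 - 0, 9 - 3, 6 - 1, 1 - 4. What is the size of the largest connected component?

2 is isolated — a component by itself.
5 is isolated — a component by itself.
Starting from 0 we can reach 0, 3, 8, 9. That is one component of size 4.
Starting from 1 we can reach 1, 4, 6, 7. That is one component of size 4.
The largest has 4 vertices.

4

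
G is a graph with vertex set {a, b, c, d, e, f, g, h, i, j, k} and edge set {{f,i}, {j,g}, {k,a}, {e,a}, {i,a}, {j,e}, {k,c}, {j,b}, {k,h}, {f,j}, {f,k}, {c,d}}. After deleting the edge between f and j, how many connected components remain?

f and j are still connected via f-k-a-e-j, so the component count stays at 1.

1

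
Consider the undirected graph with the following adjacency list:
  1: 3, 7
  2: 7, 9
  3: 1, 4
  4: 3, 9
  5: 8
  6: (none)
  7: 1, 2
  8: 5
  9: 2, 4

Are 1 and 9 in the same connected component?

From 1 we can reach 1, 2, 3, 4, 7, 9, which includes 9.

Yes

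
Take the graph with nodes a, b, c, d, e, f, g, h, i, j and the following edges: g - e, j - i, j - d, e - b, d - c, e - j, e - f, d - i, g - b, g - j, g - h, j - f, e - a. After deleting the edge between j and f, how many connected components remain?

j and f are still connected via j-e-f, so the component count stays at 1.

1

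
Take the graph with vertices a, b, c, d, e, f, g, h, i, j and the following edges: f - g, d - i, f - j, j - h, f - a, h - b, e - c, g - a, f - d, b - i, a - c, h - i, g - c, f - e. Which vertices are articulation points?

f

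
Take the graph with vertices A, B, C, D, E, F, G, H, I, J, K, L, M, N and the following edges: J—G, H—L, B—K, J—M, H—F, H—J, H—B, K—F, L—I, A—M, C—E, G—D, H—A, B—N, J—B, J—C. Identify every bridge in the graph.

B-N, C-E, C-J, D-G, G-J, H-L, I-L

The edges on the cycle H-J-B-K-F-H are not bridges since each lies on that cycle.
But removing G—D disconnects G from D; removing I—L disconnects I from L; removing G—J disconnects G from J; removing H—L disconnects H from L — these are bridges.
In total 7 edges are bridges.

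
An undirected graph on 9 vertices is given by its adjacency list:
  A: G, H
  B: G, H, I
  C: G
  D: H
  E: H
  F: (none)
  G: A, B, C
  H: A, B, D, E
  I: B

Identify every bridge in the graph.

B-I, C-G, D-H, E-H

The edges on the cycle H-B-G-A-H are not bridges since each lies on that cycle.
But removing H-D disconnects H from D; removing G-C disconnects G from C; removing B-I disconnects B from I; removing H-E disconnects H from E — these are bridges.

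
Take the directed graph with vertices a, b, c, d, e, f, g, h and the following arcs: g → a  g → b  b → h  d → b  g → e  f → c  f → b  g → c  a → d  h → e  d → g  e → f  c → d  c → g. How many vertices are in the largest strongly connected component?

{a, b, c, d, e, f, g, h} are all mutually reachable — one SCC of size 8.
The largest has 8 vertices.

8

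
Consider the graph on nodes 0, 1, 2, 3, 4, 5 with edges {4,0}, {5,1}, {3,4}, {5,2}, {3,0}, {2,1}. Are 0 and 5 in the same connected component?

The component containing 0 is {0, 3, 4}, and 5 is not in it.

No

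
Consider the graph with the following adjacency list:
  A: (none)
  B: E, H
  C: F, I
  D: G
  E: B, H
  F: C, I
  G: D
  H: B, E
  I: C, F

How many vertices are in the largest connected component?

3

A is isolated — a component by itself.
Starting from D we can reach D, G. That is one component of size 2.
Starting from C we can reach C, F, I. That is one component of size 3.
Starting from B we can reach B, E, H. That is one component of size 3.
The largest has 3 vertices.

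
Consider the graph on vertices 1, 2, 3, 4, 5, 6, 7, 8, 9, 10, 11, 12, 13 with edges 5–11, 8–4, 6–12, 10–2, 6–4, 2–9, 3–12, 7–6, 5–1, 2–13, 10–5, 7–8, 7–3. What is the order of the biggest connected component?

Starting from 3 we can reach 3, 4, 6, 7, 8, 12. That is one component of size 6.
Starting from 1 we can reach 1, 2, 5, 9, 10, 11, 13. That is one component of size 7.
The largest has 7 vertices.

7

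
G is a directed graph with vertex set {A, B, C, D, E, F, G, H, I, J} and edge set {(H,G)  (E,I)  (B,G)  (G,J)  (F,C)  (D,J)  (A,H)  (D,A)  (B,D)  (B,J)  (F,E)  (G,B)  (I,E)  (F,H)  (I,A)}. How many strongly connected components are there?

{A, B, D, G, H} are all mutually reachable — one SCC of size 5.
{E, I} are all mutually reachable — one SCC of size 2.
{C} is an SCC by itself.
{F} is an SCC by itself.
{J} is an SCC by itself.
That gives 5 strongly connected components.

5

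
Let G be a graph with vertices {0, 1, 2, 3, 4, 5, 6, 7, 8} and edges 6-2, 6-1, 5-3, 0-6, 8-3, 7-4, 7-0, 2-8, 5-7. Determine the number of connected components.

1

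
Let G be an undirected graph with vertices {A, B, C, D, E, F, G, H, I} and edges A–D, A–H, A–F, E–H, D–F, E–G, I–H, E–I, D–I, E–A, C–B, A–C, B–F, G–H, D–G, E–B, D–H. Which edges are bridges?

The edges on the cycle E-A-D-F-B-E are not bridges since each lies on that cycle.
Every edge lies on some cycle, so there are no bridges.

none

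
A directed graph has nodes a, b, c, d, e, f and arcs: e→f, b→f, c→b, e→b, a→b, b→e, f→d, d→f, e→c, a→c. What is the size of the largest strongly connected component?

3

{b, c, e} are all mutually reachable — one SCC of size 3.
{d, f} are all mutually reachable — one SCC of size 2.
{a} is an SCC by itself.
The largest has 3 vertices.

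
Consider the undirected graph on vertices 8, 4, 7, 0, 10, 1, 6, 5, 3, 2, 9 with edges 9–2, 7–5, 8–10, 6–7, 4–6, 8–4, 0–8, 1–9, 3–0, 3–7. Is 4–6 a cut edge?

No

After removing 4–6, the path 4-8-0-3-7-6 still connects them, so the edge is not a bridge.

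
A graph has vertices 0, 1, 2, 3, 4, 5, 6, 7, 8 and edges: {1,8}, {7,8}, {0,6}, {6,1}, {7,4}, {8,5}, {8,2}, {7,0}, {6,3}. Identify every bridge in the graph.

The edges on the cycle 7-0-6-1-8-7 are not bridges since each lies on that cycle.
But removing 8 - 2 disconnects 8 from 2; removing 6 - 3 disconnects 6 from 3; removing 7 - 4 disconnects 7 from 4; removing 5 - 8 disconnects 5 from 8 — these are bridges.

2-8, 3-6, 4-7, 5-8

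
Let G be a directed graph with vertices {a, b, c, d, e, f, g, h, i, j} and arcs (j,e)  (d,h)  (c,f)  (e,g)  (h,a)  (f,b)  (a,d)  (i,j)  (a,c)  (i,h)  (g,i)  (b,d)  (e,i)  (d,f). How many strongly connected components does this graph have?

{a, b, c, d, f, h} are all mutually reachable — one SCC of size 6.
{e, g, i, j} are all mutually reachable — one SCC of size 4.
That gives 2 strongly connected components.

2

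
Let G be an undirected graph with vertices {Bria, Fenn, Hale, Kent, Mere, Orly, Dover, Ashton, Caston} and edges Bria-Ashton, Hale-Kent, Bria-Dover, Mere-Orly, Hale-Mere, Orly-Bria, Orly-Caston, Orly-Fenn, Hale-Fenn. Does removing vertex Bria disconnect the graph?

Deleting Bria raises the number of components from 1 to 3, so Bria is a cut vertex.

Yes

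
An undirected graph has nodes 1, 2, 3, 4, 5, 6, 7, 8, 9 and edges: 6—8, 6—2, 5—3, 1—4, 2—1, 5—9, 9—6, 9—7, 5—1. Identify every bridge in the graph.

The edges on the cycle 5-9-6-2-1-5 are not bridges since each lies on that cycle.
But removing 6—8 disconnects 6 from 8; removing 9—7 disconnects 9 from 7; removing 1—4 disconnects 1 from 4; removing 5—3 disconnects 5 from 3 — these are bridges.

1-4, 3-5, 6-8, 7-9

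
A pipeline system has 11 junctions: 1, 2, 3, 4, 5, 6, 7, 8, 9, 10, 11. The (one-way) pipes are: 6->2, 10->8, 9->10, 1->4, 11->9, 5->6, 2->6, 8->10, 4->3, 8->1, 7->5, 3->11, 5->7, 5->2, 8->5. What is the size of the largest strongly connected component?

{1, 3, 4, 8, 9, 10, 11} are all mutually reachable — one SCC of size 7.
{2, 6} are all mutually reachable — one SCC of size 2.
{5, 7} are all mutually reachable — one SCC of size 2.
The largest has 7 vertices.

7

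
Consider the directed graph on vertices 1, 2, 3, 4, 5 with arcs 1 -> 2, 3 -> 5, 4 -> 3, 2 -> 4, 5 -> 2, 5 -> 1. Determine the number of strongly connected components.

1

{1, 2, 3, 4, 5} are all mutually reachable — one SCC of size 5.
That gives 1 strongly connected component.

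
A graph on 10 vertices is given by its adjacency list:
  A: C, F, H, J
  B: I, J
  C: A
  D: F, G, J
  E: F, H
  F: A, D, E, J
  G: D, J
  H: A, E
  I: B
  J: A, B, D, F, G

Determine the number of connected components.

1

Starting from A we can reach A, B, C, D, E, F, G, H, I, J. That is one component of size 10.
Total: 1 component.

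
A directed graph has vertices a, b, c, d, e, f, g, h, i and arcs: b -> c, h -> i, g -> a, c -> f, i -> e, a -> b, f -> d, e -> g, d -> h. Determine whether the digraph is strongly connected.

From b we can reach every vertex (a, b, c, d, e, f, g, h, i), and every vertex can reach b (a, b, c, d, e, f, g, h, i). So the whole graph is one strongly connected component.

Yes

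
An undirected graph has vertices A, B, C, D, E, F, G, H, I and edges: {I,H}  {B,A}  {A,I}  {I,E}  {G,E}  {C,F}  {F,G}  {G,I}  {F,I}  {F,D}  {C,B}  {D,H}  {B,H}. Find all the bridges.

The edges on the cycle C-F-G-I-A-B-C are not bridges since each lies on that cycle.
Every edge lies on some cycle, so there are no bridges.

none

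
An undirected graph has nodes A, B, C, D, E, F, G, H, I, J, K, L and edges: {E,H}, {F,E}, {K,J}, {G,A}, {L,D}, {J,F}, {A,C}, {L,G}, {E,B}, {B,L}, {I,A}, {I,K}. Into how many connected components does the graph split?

1

Starting from A we can reach A, B, C, D, E, F, G, H, I, J, K, L. That is one component of size 12.
Total: 1 component.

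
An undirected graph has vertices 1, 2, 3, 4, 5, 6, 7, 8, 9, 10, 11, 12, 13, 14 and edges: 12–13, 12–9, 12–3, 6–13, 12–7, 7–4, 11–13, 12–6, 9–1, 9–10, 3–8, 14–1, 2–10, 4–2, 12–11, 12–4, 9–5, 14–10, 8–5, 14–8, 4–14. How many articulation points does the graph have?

Removing 12 increases the component count from 1 to 2, so 12 is a cut vertex.
By contrast removing 13 leaves 1 component; it is not a cut vertex. No other vertex is a cut vertex either.

1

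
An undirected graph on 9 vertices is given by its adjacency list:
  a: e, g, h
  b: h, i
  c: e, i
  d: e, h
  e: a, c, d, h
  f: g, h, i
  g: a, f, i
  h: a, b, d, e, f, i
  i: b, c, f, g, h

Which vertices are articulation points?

Removing a, for instance, still leaves 1 component. No single vertex removal increases the component count — the graph has no articulation points.

none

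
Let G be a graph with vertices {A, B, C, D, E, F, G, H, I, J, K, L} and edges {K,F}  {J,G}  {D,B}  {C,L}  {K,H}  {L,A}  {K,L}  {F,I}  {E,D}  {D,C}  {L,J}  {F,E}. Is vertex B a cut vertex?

No

Deleting B leaves 1 component (was 1), so B is not a cut vertex.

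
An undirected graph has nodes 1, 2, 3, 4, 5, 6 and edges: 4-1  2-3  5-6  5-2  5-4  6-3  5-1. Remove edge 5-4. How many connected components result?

1

5 and 4 are still connected via 5-1-4, so the component count stays at 1.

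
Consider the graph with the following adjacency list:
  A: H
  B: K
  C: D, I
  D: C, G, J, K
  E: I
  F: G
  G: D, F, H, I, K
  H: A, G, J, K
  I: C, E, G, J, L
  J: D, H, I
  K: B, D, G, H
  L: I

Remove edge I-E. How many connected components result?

2

Before removal there is 1 component.
I-E is a bridge — removing it separates I's side from E's side.
After removal: 2 components.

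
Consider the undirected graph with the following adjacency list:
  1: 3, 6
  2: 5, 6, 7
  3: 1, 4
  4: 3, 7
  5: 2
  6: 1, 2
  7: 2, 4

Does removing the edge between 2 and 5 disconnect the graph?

Removing 2-5 leaves no path between 2 and 5: the component count goes from 1 to 2. So it is a bridge.

Yes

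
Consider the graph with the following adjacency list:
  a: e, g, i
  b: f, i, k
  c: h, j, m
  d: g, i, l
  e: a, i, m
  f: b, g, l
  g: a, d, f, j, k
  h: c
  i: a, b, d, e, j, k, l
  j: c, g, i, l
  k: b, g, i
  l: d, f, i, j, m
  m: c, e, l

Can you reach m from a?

From a we can reach a, b, c, d, e, f, g, h, i, j, k, l, m, which includes m.

Yes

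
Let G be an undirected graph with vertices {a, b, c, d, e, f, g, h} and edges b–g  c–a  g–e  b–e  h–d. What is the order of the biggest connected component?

f is isolated — a component by itself.
Starting from d we can reach d, h. That is one component of size 2.
Starting from a we can reach a, c. That is one component of size 2.
Starting from b we can reach b, e, g. That is one component of size 3.
The largest has 3 vertices.

3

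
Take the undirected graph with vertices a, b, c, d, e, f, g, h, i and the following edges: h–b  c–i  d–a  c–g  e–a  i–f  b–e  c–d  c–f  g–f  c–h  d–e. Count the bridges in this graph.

The edges on the cycle c-h-b-e-a-d-c are not bridges since each lies on that cycle.
Every edge lies on some cycle, so there are no bridges.

0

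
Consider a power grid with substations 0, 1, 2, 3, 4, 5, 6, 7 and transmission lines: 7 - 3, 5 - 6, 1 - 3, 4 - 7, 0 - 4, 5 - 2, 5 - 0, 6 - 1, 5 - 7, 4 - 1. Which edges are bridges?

2-5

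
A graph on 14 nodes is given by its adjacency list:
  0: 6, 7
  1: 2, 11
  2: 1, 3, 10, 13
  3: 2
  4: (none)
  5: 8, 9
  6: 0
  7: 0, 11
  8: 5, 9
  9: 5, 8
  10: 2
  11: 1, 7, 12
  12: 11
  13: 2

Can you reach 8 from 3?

No

The component containing 3 is {0, 1, 2, 3, 6, 7, 10, 11, 12, 13}, and 8 is not in it.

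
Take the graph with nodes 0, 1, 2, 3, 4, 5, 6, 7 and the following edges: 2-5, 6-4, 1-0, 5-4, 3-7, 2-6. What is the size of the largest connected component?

Starting from 0 we can reach 0, 1. That is one component of size 2.
Starting from 3 we can reach 3, 7. That is one component of size 2.
Starting from 2 we can reach 2, 4, 5, 6. That is one component of size 4.
The largest has 4 vertices.

4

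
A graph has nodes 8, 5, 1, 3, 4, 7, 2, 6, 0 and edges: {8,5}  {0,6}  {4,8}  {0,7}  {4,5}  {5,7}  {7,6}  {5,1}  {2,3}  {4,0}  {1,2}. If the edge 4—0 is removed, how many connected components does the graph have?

1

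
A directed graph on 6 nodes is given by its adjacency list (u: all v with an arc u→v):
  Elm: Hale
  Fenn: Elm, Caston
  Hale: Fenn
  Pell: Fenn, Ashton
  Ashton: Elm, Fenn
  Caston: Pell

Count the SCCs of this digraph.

{Elm, Fenn, Hale, Pell, Ashton, Caston} are all mutually reachable — one SCC of size 6.
That gives 1 strongly connected component.

1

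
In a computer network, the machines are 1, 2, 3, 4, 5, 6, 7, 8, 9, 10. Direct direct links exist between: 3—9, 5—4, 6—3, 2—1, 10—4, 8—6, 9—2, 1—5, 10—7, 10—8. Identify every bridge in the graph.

10-7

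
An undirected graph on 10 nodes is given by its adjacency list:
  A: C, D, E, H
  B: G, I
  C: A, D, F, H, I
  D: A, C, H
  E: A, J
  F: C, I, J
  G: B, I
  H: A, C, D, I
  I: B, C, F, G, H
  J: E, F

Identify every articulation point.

Removing I increases the component count from 1 to 2, so I is a cut vertex.
By contrast removing G leaves 1 component; it is not a cut vertex. No other vertex is a cut vertex either.

I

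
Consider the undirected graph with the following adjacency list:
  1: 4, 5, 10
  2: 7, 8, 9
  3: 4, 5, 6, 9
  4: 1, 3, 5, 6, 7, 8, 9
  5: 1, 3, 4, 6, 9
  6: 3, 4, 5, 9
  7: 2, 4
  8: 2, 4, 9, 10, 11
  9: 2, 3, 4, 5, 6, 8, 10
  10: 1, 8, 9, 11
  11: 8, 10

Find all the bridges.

none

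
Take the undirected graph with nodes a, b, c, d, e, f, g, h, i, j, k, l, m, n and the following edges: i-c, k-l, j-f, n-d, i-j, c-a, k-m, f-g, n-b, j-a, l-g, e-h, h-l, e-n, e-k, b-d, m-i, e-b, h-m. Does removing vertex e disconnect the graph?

Deleting e raises the number of components from 1 to 2, so e is a cut vertex.

Yes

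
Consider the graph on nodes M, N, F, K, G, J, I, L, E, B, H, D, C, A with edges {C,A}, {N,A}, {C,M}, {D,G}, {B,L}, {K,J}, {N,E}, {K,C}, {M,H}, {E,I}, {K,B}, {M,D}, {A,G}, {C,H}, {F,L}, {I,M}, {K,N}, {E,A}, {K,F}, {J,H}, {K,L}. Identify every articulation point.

K

Removing K increases the component count from 1 to 2, so K is a cut vertex.
By contrast removing J leaves 1 component; it is not a cut vertex. No other vertex is a cut vertex either.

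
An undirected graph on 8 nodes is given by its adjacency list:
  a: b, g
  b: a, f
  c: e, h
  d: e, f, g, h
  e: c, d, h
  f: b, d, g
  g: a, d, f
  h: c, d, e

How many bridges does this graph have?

The edges on the cycle d-g-a-b-f-d are not bridges since each lies on that cycle.
Every edge lies on some cycle, so there are no bridges.

0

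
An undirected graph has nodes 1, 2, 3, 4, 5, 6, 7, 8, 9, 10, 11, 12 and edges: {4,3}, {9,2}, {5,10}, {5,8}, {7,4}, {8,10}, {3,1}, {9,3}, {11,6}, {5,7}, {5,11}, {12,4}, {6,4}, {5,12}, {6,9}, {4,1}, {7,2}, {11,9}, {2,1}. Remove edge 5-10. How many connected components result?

1

5 and 10 are still connected via 5-8-10, so the component count stays at 1.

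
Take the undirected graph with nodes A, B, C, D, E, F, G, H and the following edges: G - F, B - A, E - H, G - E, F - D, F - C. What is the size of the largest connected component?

Starting from A we can reach A, B. That is one component of size 2.
Starting from C we can reach C, D, E, F, G, H. That is one component of size 6.
The largest has 6 vertices.

6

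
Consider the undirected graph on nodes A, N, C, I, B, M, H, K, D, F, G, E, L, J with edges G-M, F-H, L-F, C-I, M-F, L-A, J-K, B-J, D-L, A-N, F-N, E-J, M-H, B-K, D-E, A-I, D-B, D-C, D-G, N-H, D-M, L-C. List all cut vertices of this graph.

Removing D increases the component count from 1 to 2, so D is a cut vertex.
By contrast removing L leaves 1 component; it is not a cut vertex. No other vertex is a cut vertex either.

D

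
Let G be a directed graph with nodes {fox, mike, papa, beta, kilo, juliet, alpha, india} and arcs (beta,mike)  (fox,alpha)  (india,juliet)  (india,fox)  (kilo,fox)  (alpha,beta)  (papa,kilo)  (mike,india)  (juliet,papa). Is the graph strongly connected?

From alpha we can reach every vertex (fox, beta, kilo, mike, papa, alpha, india, juliet), and every vertex can reach alpha (fox, beta, kilo, mike, papa, alpha, india, juliet). So the whole graph is one strongly connected component.

Yes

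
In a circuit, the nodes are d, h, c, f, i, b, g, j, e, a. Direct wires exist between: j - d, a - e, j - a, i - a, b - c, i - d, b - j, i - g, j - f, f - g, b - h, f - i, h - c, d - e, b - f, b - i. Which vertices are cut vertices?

b

Removing b increases the component count from 1 to 2, so b is a cut vertex.
By contrast removing h leaves 1 component; it is not a cut vertex. No other vertex is a cut vertex either.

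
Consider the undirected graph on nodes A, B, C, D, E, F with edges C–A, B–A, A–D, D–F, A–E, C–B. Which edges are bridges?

A-D, A-E, D-F

The edges on the cycle C-B-A-C are not bridges since each lies on that cycle.
But removing A–E disconnects A from E; removing A–D disconnects A from D; removing D–F disconnects D from F — these are bridges.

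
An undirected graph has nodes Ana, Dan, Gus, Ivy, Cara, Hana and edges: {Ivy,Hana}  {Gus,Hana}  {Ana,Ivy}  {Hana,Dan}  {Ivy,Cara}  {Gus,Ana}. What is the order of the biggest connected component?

6

Starting from Ana we can reach Ana, Dan, Gus, Ivy, Cara, Hana. That is one component of size 6.
The largest has 6 vertices.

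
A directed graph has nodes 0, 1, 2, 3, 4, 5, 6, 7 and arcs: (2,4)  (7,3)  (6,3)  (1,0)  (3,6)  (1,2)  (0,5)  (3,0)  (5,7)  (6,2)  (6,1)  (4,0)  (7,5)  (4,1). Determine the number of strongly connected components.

{0, 1, 2, 3, 4, 5, 6, 7} are all mutually reachable — one SCC of size 8.
That gives 1 strongly connected component.

1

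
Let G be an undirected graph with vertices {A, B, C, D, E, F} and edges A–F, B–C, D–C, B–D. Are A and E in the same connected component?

The component containing A is {A, F}, and E is not in it.

No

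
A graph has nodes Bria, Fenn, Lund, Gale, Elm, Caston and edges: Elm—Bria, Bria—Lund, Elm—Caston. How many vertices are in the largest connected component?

4

Gale is isolated — a component by itself.
Fenn is isolated — a component by itself.
Starting from Elm we can reach Elm, Bria, Lund, Caston. That is one component of size 4.
The largest has 4 vertices.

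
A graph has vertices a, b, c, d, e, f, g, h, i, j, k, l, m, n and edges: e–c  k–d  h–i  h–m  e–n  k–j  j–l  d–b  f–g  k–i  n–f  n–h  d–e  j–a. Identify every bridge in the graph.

a-j, b-d, c-e, f-g, f-n, h-m, j-k, j-l

The edges on the cycle k-d-e-n-h-i-k are not bridges since each lies on that cycle.
But removing d–b disconnects d from b; removing k–j disconnects k from j; removing f–n disconnects f from n; removing a–j disconnects a from j — these are bridges.
In total 8 edges are bridges.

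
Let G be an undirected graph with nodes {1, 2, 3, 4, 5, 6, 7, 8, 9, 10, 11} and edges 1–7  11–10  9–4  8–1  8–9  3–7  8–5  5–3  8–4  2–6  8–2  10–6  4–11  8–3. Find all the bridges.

none

The edges on the cycle 8-5-3-8 are not bridges since each lies on that cycle.
Every edge lies on some cycle, so there are no bridges.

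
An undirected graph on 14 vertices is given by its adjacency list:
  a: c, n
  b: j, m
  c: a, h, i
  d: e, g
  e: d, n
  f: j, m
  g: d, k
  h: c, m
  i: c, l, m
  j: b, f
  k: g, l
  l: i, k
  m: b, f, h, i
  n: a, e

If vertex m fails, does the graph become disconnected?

Yes

Deleting m raises the number of components from 1 to 2, so m is a cut vertex.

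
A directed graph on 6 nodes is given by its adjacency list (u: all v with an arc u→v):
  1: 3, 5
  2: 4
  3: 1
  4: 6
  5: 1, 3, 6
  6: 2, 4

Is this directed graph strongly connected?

No

There is no directed path from 4 to 5, so the graph is not strongly connected.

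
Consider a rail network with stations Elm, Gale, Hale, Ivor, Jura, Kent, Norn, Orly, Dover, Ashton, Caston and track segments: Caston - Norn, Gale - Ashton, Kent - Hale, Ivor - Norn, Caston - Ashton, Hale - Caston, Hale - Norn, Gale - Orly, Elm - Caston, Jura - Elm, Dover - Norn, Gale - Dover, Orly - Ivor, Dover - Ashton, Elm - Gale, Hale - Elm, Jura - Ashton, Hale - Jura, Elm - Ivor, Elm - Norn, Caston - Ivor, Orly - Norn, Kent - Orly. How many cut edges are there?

The edges on the cycle Gale-Dover-Ashton-Gale are not bridges since each lies on that cycle.
Every edge lies on some cycle, so there are no bridges.

0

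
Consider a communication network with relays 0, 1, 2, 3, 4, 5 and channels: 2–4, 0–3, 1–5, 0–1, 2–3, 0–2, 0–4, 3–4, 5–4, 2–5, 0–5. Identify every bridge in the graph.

none

The edges on the cycle 0-2-4-3-0 are not bridges since each lies on that cycle.
Every edge lies on some cycle, so there are no bridges.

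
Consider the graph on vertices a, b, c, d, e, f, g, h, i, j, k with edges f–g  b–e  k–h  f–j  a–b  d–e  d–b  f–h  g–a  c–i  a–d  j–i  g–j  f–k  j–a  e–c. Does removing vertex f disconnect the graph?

Deleting f raises the number of components from 1 to 2, so f is a cut vertex.

Yes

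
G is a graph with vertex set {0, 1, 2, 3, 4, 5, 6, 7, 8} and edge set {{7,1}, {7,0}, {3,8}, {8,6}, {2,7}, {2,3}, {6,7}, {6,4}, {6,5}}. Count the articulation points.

2

Removing 6 increases the component count from 1 to 3, so 6 is a cut vertex.
Removing 7 increases the component count from 1 to 3, so 7 is a cut vertex.
By contrast removing 3 leaves 1 component; it is not a cut vertex. No other vertex is a cut vertex either.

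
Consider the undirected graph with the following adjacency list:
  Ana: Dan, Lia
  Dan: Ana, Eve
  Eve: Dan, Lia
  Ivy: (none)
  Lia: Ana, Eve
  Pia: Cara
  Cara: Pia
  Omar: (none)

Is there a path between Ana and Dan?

From Ana we can reach Ana, Dan, Eve, Lia, which includes Dan.

Yes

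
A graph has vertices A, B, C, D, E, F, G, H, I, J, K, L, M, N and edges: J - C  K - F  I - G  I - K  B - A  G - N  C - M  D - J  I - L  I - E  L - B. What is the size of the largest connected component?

9

H is isolated — a component by itself.
Starting from C we can reach C, D, J, M. That is one component of size 4.
Starting from A we can reach A, B, E, F, G, I, K, L, N. That is one component of size 9.
The largest has 9 vertices.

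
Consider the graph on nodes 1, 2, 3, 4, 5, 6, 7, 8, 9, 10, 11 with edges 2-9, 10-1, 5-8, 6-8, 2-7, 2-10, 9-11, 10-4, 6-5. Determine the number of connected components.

3

3 is isolated — a component by itself.
Starting from 5 we can reach 5, 6, 8. That is one component of size 3.
Starting from 1 we can reach 1, 2, 4, 7, 9, 10, 11. That is one component of size 7.
Total: 3 components.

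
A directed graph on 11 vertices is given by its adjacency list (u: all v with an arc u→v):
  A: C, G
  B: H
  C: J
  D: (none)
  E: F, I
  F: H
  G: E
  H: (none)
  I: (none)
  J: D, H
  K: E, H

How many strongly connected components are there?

11

{C} is an SCC by itself.
{I} is an SCC by itself.
{E} is an SCC by itself.
{G} is an SCC by itself.
{A} is an SCC by itself.
(and 6 more singleton SCCs)
That gives 11 strongly connected components.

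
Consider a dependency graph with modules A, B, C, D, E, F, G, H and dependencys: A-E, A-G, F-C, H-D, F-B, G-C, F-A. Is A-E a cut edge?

Yes

Removing A-E leaves no path between A and E: the component count goes from 2 to 3. So it is a bridge.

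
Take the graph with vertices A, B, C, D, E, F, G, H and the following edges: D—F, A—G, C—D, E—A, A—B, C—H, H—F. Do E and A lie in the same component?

From E we can reach A, B, E, G, which includes A.

Yes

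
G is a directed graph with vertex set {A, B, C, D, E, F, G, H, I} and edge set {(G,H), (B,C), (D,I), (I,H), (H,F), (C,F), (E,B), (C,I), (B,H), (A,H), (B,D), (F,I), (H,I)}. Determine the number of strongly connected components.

{F, H, I} are all mutually reachable — one SCC of size 3.
{G} is an SCC by itself.
{E} is an SCC by itself.
{C} is an SCC by itself.
{D} is an SCC by itself.
(and 2 more singleton SCCs)
That gives 7 strongly connected components.

7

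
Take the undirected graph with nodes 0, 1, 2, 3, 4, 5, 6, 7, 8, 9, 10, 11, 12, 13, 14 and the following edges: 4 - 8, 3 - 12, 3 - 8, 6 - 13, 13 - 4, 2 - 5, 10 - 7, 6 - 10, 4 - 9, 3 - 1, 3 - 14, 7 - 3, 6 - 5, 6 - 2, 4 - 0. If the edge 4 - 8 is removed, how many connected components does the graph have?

4 and 8 are still connected via 4-13-6-10-7-3-8, so the component count stays at 2.

2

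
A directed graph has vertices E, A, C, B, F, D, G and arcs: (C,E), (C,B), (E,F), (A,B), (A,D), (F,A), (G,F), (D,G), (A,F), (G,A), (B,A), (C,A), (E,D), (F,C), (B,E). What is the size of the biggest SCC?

7

{A, B, C, D, E, F, G} are all mutually reachable — one SCC of size 7.
The largest has 7 vertices.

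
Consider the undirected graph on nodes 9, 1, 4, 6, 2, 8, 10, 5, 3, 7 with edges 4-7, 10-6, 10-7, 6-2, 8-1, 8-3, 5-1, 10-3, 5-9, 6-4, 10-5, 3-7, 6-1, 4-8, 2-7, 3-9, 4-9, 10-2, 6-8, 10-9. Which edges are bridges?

The edges on the cycle 10-5-9-10 are not bridges since each lies on that cycle.
Every edge lies on some cycle, so there are no bridges.

none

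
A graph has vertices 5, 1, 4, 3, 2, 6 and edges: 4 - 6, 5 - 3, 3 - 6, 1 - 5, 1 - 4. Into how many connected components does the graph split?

2

2 is isolated — a component by itself.
Starting from 1 we can reach 1, 3, 4, 5, 6. That is one component of size 5.
Total: 2 components.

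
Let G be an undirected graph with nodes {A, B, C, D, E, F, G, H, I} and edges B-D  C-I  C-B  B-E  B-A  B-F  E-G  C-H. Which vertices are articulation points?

B, C, E

Removing B increases the component count from 1 to 5, so B is a cut vertex.
Removing C increases the component count from 1 to 3, so C is a cut vertex.
Removing E increases the component count from 1 to 2, so E is a cut vertex.
By contrast removing G leaves 1 component; it is not a cut vertex. No other vertex is a cut vertex either.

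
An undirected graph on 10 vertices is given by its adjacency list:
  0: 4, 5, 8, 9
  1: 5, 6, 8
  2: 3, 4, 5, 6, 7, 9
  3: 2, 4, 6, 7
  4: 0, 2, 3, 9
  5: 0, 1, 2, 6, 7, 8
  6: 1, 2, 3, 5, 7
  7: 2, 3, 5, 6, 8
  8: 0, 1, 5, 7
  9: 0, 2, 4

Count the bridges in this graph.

0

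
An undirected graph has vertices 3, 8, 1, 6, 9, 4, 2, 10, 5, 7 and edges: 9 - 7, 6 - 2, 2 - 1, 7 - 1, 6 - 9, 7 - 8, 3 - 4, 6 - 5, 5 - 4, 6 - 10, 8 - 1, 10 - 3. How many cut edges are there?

0

The edges on the cycle 7-8-1-7 are not bridges since each lies on that cycle.
Every edge lies on some cycle, so there are no bridges.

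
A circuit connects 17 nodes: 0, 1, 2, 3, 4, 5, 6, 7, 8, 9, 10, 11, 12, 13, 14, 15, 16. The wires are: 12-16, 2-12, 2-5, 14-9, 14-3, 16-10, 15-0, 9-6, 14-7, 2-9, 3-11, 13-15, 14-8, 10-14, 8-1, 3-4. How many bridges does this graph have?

10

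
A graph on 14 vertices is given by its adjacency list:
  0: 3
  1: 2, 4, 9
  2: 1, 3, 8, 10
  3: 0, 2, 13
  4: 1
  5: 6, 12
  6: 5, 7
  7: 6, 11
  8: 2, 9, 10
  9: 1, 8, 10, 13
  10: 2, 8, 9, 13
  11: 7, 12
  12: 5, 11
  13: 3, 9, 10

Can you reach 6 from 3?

The component containing 3 is {0, 1, 2, 3, 4, 8, 9, 10, 13}, and 6 is not in it.

No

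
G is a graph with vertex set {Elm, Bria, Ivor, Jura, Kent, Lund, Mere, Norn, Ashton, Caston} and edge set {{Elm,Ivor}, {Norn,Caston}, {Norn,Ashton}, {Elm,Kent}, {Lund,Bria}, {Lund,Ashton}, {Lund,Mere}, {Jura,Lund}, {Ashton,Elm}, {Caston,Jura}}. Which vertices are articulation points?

Elm, Lund, Ashton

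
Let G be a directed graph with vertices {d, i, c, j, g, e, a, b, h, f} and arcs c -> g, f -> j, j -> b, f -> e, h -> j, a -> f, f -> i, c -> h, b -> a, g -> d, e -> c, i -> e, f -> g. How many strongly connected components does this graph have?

3

{a, b, c, e, f, h, i, j} are all mutually reachable — one SCC of size 8.
{d} is an SCC by itself.
{g} is an SCC by itself.
That gives 3 strongly connected components.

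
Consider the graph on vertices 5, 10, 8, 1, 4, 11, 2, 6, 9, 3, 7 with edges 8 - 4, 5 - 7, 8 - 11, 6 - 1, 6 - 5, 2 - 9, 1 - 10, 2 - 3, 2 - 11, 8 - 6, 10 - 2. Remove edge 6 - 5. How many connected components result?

Before removal there is 1 component.
6 - 5 is a bridge — removing it separates 6's side from 5's side.
After removal: 2 components.

2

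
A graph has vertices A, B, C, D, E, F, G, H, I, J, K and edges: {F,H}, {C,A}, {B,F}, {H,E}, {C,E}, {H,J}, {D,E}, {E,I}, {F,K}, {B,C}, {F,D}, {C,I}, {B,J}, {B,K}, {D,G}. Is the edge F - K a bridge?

After removing F - K, the path F-B-K still connects them, so the edge is not a bridge.

No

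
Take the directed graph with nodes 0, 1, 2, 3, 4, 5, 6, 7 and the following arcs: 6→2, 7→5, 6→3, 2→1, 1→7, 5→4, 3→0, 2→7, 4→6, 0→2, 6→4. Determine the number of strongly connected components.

1

{0, 1, 2, 3, 4, 5, 6, 7} are all mutually reachable — one SCC of size 8.
That gives 1 strongly connected component.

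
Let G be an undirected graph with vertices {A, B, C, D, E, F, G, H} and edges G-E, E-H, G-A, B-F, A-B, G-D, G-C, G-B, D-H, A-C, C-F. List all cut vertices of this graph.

Removing G increases the component count from 1 to 2, so G is a cut vertex.
By contrast removing F leaves 1 component; it is not a cut vertex. No other vertex is a cut vertex either.

G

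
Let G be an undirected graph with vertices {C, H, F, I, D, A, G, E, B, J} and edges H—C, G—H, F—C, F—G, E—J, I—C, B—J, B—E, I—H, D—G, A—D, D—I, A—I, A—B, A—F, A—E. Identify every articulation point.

A

Removing A increases the component count from 1 to 2, so A is a cut vertex.
By contrast removing G leaves 1 component; it is not a cut vertex. No other vertex is a cut vertex either.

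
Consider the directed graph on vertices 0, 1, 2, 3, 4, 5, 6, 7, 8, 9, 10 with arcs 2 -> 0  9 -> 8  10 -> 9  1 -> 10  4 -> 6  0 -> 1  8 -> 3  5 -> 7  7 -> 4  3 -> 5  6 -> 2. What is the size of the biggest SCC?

{0, 1, 2, 3, 4, 5, 6, 7, 8, 9, 10} are all mutually reachable — one SCC of size 11.
The largest has 11 vertices.

11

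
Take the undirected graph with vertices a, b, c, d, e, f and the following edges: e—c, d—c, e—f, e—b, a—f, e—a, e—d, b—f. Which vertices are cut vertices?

e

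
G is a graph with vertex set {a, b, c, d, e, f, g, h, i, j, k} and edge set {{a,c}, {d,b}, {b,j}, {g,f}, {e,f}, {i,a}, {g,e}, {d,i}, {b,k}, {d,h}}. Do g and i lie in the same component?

No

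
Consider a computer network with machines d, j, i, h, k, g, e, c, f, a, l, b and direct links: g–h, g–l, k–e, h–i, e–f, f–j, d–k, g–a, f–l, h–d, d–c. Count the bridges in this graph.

The edges on the cycle g-h-d-k-e-f-l-g are not bridges since each lies on that cycle.
But removing j–f disconnects j from f; removing h–i disconnects h from i; removing c–d disconnects c from d; removing g–a disconnects g from a — these are bridges.
That makes 4 bridges.

4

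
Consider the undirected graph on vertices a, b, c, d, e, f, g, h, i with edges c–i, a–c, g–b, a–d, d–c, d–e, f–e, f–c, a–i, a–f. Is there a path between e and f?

Yes

From e we can reach a, c, d, e, f, i, which includes f.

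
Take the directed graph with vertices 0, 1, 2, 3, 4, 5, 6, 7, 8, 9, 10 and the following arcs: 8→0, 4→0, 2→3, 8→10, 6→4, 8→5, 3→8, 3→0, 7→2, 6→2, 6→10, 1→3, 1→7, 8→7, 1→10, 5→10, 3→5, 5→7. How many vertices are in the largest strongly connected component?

{2, 3, 5, 7, 8} are all mutually reachable — one SCC of size 5.
{4} is an SCC by itself.
{9} is an SCC by itself.
{6} is an SCC by itself.
{10} is an SCC by itself.
(and 2 more singleton SCCs)
The largest has 5 vertices.

5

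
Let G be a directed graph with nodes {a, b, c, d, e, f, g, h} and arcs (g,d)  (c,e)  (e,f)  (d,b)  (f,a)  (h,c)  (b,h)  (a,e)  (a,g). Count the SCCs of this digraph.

1

{a, b, c, d, e, f, g, h} are all mutually reachable — one SCC of size 8.
That gives 1 strongly connected component.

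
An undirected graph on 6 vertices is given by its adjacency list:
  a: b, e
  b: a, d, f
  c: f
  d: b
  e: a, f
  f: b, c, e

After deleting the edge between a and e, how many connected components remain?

1

a and e are still connected via a-b-f-e, so the component count stays at 1.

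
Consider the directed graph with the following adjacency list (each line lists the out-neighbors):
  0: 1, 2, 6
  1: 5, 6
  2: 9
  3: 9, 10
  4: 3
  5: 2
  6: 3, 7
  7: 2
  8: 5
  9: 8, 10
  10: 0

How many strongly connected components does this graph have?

{0, 1, 2, 3, 5, 6, 7, 8, 9, 10} are all mutually reachable — one SCC of size 10.
{4} is an SCC by itself.
That gives 2 strongly connected components.

2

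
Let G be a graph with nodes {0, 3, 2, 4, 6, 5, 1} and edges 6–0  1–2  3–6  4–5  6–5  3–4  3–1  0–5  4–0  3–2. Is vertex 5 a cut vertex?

Deleting 5 leaves 1 component (was 1) (its neighbors 0, 4, 6 remain connected to each other), so 5 is not a cut vertex.

No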